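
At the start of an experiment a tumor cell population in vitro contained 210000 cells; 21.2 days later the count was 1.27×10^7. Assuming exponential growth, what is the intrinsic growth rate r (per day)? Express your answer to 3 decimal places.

0.194 per day

From N(t) = N₀·e^(rt): e^(r·21.2) = 1.27×10^7/210000 = 60.476.
r·21.2 = ln(60.476) = 4.1022, so r = 4.1022/21.2 = 0.1935.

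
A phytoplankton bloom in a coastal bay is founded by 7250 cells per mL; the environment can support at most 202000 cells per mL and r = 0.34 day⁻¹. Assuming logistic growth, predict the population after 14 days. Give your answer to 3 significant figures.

A = (K − N₀)/N₀ = (202000 − 7250)/7250 = 26.862.
N(t) = K/(1 + A·e^(−rt)) = 202000/(1 + 26.862×e^(−0.34×14)).
e^(−4.76) = 0.0085656; denominator = 1 + 26.862×0.0085656 = 1.2301.
N = 202000/1.2301 = 164216.

164000 cells per mL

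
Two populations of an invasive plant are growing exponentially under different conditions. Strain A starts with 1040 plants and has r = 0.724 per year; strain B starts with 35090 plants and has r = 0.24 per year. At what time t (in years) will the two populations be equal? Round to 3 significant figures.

7.27 years

Set 1040·e^(0.724t) = 35090·e^(0.24t).
e^((0.724 − 0.24)t) = 35090/1040 → e^(0.484·t) = 33.74.
0.484·t = ln(33.74) = 3.5187, so t = 3.5187/0.484 = 7.27.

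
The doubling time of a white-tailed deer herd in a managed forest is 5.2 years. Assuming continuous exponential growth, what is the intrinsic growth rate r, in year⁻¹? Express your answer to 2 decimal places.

r = ln(2)/t_d = 0.6931/5.2 = 0.1333.

0.13 per year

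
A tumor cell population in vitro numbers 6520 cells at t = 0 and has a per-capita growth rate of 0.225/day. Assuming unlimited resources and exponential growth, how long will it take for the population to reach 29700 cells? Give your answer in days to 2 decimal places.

Set N₀·e^(rt) = 29700: e^(0.225·t) = 29700/6520 = 4.5552.
0.225·t = ln(4.5552) = 1.5163, so t = 1.5163/0.225 = 6.739.

6.74 days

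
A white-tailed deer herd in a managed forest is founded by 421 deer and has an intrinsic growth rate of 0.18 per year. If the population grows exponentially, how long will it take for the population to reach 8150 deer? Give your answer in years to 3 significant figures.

16.5 years

Set N₀·e^(rt) = 8150: e^(0.18·t) = 8150/421 = 19.359.
0.18·t = ln(19.359) = 2.9631, so t = 2.9631/0.18 = 16.462.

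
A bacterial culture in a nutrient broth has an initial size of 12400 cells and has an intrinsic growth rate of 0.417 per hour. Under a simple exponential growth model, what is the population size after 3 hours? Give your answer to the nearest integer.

43324 cells

N(t) = N₀·e^(rt) = 12400 × e^(0.417×3) = 12400 × e^1.251.
e^1.251 ≈ 3.4938, so N ≈ 12400 × 3.4938 = 43323.6.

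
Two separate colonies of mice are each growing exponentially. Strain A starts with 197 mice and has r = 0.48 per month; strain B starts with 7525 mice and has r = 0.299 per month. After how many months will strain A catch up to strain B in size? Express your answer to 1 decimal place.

Set 197·e^(0.48t) = 7525·e^(0.299t).
e^((0.48 − 0.299)t) = 7525/197 → e^(0.181·t) = 38.198.
0.181·t = ln(38.198) = 3.6428, so t = 3.6428/0.181 = 20.126.

20.1 months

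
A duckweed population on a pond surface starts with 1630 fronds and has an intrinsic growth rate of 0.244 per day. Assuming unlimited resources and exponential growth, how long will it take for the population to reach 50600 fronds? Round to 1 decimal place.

14.1 days

Set N₀·e^(rt) = 50600: e^(0.244·t) = 50600/1630 = 31.043.
0.244·t = ln(31.043) = 3.4354, so t = 3.4354/0.244 = 14.079.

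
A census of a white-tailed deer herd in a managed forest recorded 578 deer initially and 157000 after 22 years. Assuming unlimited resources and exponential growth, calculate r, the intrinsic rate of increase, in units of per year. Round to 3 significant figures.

0.255 per year

From N(t) = N₀·e^(rt): e^(r·22) = 157000/578 = 271.63.
r·22 = ln(271.63) = 5.6044, so r = 5.6044/22 = 0.25475.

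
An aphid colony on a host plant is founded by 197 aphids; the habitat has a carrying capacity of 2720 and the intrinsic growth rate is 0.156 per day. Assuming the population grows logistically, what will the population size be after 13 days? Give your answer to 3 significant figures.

1010 aphids

A = (K − N₀)/N₀ = (2720 − 197)/197 = 12.807.
N(t) = K/(1 + A·e^(−rt)) = 2720/(1 + 12.807×e^(−0.156×13)).
e^(−2.028) = 0.1316; denominator = 1 + 12.807×0.1316 = 2.6854.
N = 2720/2.6854 = 1012.89.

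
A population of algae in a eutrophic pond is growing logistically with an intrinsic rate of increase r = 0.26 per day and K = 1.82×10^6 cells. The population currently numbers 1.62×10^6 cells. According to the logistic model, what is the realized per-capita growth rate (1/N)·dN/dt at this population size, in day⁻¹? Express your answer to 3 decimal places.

0.029 per day

(1/N)·dN/dt = r(1 − N/K) = 0.26 × (1 − 1.62×10^6/1.82×10^6).
= 0.26 × 0.10989 = 0.028571.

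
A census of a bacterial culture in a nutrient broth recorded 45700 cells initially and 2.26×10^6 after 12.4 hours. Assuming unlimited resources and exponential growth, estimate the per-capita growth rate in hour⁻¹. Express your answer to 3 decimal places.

From N(t) = N₀·e^(rt): e^(r·12.4) = 2.26×10^6/45700 = 49.453.
r·12.4 = ln(49.453) = 3.901, so r = 3.901/12.4 = 0.3146.

0.315 per hour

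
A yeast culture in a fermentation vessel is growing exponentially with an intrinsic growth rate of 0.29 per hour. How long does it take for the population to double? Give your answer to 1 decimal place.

2.4 hours

Doubling time t_d = ln(2)/r = 0.6931/0.29 = 2.3902.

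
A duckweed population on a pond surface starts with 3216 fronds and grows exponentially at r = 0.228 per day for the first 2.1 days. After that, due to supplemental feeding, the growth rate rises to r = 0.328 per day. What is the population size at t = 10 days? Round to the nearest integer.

Phase 1: N(2.1) = 3216·e^(0.228×2.1) = 3216·e^0.4788 = 5191.06.
Phase 2 runs for 10 − 2.1 = 7.9 days at r = 0.328.
N(10) = 5191.06·e^(0.328×7.9) = 5191.06·e^2.591 = 69278.8.

69279 fronds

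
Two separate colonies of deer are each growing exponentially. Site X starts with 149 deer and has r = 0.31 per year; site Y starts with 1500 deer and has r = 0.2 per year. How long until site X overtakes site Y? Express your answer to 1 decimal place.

Set 149·e^(0.31t) = 1500·e^(0.2t).
e^((0.31 − 0.2)t) = 1500/149 → e^(0.11·t) = 10.067.
0.11·t = ln(10.067) = 2.3093, so t = 2.3093/0.11 = 20.993.

21.0 years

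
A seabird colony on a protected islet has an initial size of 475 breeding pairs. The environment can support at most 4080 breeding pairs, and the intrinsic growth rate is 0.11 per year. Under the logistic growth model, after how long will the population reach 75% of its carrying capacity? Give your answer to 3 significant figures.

28.4 years

A = (K − N₀)/N₀ = (4080 − 475)/475 = 7.5895.
Solve 4080/(1 + 7.5895·e^(−0.11t)) = 3060: 1 + 7.5895·e^(−0.11t) = 1.3333, so e^(−0.11t) = 0.0439205.
−0.11·t = ln(0.0439205) = -3.1254, so t = 3.1254/0.11 = 28.412.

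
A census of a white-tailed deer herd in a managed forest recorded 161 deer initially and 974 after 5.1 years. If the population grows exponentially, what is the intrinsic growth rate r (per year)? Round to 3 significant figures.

0.353 per year

From N(t) = N₀·e^(rt): e^(r·5.1) = 974/161 = 6.0497.
r·5.1 = ln(6.0497) = 1.8, so r = 1.8/5.1 = 0.35294.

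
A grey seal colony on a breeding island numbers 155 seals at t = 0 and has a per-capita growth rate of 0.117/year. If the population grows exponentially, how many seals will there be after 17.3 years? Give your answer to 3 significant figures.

N(t) = N₀·e^(rt) = 155 × e^(0.117×17.3) = 155 × e^2.024.
e^2.024 ≈ 7.5693, so N ≈ 155 × 7.5693 = 1173.24.

1170 seals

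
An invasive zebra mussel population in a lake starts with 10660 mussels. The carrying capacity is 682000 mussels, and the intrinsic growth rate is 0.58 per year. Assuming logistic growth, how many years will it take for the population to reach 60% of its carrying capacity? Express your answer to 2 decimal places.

7.84 years

A = (K − N₀)/N₀ = (682000 − 10660)/10660 = 62.977.
Solve 682000/(1 + 62.977·e^(−0.58t)) = 409200: 1 + 62.977·e^(−0.58t) = 1.6667, so e^(−0.58t) = 0.0105858.
−0.58·t = ln(0.0105858) = -4.5482, so t = 4.5482/0.58 = 7.8418.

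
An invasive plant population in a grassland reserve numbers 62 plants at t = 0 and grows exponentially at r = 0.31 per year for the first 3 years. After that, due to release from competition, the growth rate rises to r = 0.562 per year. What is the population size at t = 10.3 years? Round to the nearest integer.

Phase 1: N(3) = 62·e^(0.31×3) = 62·e^0.93 = 157.14.
Phase 2 runs for 10.3 − 3 = 7.3 years at r = 0.562.
N(10.3) = 157.14·e^(0.562×7.3) = 157.14·e^4.103 = 9506.53.

9507 plants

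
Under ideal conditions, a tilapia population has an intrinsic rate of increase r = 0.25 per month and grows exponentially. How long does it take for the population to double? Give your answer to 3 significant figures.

2.77 months

Doubling time t_d = ln(2)/r = 0.6931/0.25 = 2.7726.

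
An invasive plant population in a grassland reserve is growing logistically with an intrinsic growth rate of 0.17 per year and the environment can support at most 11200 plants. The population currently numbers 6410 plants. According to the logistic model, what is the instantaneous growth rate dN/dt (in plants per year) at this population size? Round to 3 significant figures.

dN/dt = rN(1 − N/K) = 0.17 × 6410 × (1 − 6410/11200).
1 − 6410/11200 = 0.42768; dN/dt = 0.17 × 6410 × 0.42768 = 466.04.

466 plants per year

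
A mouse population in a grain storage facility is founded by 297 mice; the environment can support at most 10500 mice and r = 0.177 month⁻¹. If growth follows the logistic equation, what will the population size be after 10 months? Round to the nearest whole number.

1533 mice

A = (K − N₀)/N₀ = (10500 − 297)/297 = 34.354.
N(t) = K/(1 + A·e^(−rt)) = 10500/(1 + 34.354×e^(−0.177×10)).
e^(−1.77) = 0.17033; denominator = 1 + 34.354×0.17033 = 6.8515.
N = 10500/6.8515 = 1532.5.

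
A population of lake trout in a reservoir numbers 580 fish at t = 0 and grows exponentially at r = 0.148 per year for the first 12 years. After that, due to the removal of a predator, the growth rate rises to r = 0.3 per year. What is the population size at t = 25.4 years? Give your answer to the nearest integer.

Phase 1: N(12) = 580·e^(0.148×12) = 580·e^1.776 = 3425.59.
Phase 2 runs for 25.4 − 12 = 13.4 years at r = 0.3.
N(25.4) = 3425.59·e^(0.3×13.4) = 3425.59·e^4.02 = 190809.

190809 fish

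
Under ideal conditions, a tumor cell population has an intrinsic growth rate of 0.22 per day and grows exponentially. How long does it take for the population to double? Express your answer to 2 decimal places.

Doubling time t_d = ln(2)/r = 0.6931/0.22 = 3.1507.

3.15 days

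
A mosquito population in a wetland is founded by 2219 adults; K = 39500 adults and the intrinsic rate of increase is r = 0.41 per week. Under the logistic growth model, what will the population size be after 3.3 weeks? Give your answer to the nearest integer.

A = (K − N₀)/N₀ = (39500 − 2219)/2219 = 16.801.
N(t) = K/(1 + A·e^(−rt)) = 39500/(1 + 16.801×e^(−0.41×3.3)).
e^(−1.353) = 0.25846; denominator = 1 + 16.801×0.25846 = 5.3424.
N = 39500/5.3424 = 7393.68.

7394 adults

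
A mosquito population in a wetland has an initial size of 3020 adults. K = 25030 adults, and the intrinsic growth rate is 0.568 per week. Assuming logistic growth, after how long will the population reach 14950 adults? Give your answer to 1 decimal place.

4.2 weeks

A = (K − N₀)/N₀ = (25030 − 3020)/3020 = 7.2881.
Solve 25030/(1 + 7.2881·e^(−0.568t)) = 14950: 1 + 7.2881·e^(−0.568t) = 1.6742, so e^(−0.568t) = 0.0925137.
−0.568·t = ln(0.0925137) = -2.3804, so t = 2.3804/0.568 = 4.1908.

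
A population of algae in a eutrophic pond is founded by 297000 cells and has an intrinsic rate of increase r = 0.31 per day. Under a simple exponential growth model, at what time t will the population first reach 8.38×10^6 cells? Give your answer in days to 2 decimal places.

Set N₀·e^(rt) = 8.38×10^6: e^(0.31·t) = 8.38×10^6/297000 = 28.215.
0.31·t = ln(28.215) = 3.3399, so t = 3.3399/0.31 = 10.774.

10.77 days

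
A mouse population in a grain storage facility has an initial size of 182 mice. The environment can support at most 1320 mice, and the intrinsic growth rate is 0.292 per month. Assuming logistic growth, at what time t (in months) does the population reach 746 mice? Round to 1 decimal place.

7.2 months

A = (K − N₀)/N₀ = (1320 − 182)/182 = 6.2527.
Solve 1320/(1 + 6.2527·e^(−0.292t)) = 746: 1 + 6.2527·e^(−0.292t) = 1.7694, so e^(−0.292t) = 0.123056.
−0.292·t = ln(0.123056) = -2.0951, so t = 2.0951/0.292 = 7.1751.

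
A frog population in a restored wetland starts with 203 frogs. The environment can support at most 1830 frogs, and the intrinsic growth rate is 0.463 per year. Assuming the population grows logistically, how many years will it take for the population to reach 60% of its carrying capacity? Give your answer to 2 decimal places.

A = (K − N₀)/N₀ = (1830 − 203)/203 = 8.0148.
Solve 1830/(1 + 8.0148·e^(−0.463t)) = 1098: 1 + 8.0148·e^(−0.463t) = 1.6667, so e^(−0.463t) = 0.0831797.
−0.463·t = ln(0.0831797) = -2.4868, so t = 2.4868/0.463 = 5.371.

5.37 years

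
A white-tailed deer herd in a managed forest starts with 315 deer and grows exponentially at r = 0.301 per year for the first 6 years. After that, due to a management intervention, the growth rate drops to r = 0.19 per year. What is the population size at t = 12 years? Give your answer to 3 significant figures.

Phase 1: N(6) = 315·e^(0.301×6) = 315·e^1.806 = 1917.11.
Phase 2 runs for 12 − 6 = 6 years at r = 0.19.
N(12) = 1917.11·e^(0.19×6) = 1917.11·e^1.14 = 5994.35.

5990 deer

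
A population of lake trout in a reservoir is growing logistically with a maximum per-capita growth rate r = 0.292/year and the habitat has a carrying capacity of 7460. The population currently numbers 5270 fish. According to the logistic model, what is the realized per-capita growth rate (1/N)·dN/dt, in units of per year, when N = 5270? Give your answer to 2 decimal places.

(1/N)·dN/dt = r(1 − N/K) = 0.292 × (1 − 5270/7460).
= 0.292 × 0.29357 = 0.085721.

0.09 per year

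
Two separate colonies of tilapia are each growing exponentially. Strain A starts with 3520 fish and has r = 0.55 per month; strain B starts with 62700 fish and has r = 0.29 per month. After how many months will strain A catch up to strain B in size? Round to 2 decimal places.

11.08 months

Set 3520·e^(0.55t) = 62700·e^(0.29t).
e^((0.55 − 0.29)t) = 62700/3520 → e^(0.26·t) = 17.812.
0.26·t = ln(17.812) = 2.8799, so t = 2.8799/0.26 = 11.077.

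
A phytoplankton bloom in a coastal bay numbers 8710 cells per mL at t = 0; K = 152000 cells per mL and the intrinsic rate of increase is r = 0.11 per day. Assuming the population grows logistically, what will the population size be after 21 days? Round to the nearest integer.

A = (K − N₀)/N₀ = (152000 − 8710)/8710 = 16.451.
N(t) = K/(1 + A·e^(−rt)) = 152000/(1 + 16.451×e^(−0.11×21)).
e^(−2.31) = 0.099261; denominator = 1 + 16.451×0.099261 = 2.633.
N = 152000/2.633 = 57729.5.

57730 cells per mL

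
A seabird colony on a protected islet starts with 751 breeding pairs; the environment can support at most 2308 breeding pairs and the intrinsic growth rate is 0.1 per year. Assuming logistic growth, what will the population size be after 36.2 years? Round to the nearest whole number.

A = (K − N₀)/N₀ = (2308 − 751)/751 = 2.0732.
N(t) = K/(1 + A·e^(−rt)) = 2308/(1 + 2.0732×e^(−0.1×36.2)).
e^(−3.62) = 0.026783; denominator = 1 + 2.0732×0.026783 = 1.0555.
N = 2308/1.0555 = 2186.59.

2187 breeding pairs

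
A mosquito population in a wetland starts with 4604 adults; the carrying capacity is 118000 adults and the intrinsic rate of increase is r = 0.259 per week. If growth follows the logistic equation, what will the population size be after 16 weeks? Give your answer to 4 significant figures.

A = (K − N₀)/N₀ = (118000 − 4604)/4604 = 24.63.
N(t) = K/(1 + A·e^(−rt)) = 118000/(1 + 24.63×e^(−0.259×16)).
e^(−4.144) = 0.015859; denominator = 1 + 24.63×0.015859 = 1.3906.
N = 118000/1.3906 = 84854.7.

84850 adults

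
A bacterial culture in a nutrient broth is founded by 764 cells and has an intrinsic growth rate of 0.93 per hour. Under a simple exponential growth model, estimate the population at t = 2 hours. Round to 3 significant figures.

N(t) = N₀·e^(rt) = 764 × e^(0.93×2) = 764 × e^1.86.
e^1.86 ≈ 6.4237, so N ≈ 764 × 6.4237 = 4907.73.

4910 cells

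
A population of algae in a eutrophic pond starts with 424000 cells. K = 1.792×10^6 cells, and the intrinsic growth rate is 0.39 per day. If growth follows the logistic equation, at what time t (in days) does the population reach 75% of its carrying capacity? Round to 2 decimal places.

A = (K − N₀)/N₀ = (1.792×10^6 − 424000)/424000 = 3.2264.
Solve 1.792×10^6/(1 + 3.2264·e^(−0.39t)) = 1.344×10^6: 1 + 3.2264·e^(−0.39t) = 1.3333, so e^(−0.39t) = 0.103314.
−0.39·t = ln(0.103314) = -2.27, so t = 2.27/0.39 = 5.8205.

5.82 days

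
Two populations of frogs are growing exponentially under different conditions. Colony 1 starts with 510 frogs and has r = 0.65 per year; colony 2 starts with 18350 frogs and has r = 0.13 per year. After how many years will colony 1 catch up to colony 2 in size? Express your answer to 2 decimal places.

Set 510·e^(0.65t) = 18350·e^(0.13t).
e^((0.65 − 0.13)t) = 18350/510 → e^(0.52·t) = 35.98.
0.52·t = ln(35.98) = 3.583, so t = 3.583/0.52 = 6.8903.

6.89 years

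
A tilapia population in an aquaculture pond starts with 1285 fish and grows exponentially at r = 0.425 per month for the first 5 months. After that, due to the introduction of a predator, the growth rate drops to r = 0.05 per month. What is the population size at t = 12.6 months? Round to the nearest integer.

Phase 1: N(5) = 1285·e^(0.425×5) = 1285·e^2.125 = 10759.2.
Phase 2 runs for 12.6 − 5 = 7.6 months at r = 0.05.
N(12.6) = 10759.2·e^(0.05×7.6) = 10759.2·e^0.38 = 15733.

15733 fish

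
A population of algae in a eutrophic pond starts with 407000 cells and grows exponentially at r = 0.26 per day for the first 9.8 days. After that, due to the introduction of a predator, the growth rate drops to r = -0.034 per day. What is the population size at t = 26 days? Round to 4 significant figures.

2999000 cells

Phase 1: N(9.8) = 407000·e^(0.26×9.8) = 407000·e^2.548 = 5.202077×10^6.
Phase 2 runs for 26 − 9.8 = 16.2 days at r = -0.034.
N(26) = 5.202077×10^6·e^(-0.034×16.2) = 5.202077×10^6·e^-0.5508 = 2.998937×10^6.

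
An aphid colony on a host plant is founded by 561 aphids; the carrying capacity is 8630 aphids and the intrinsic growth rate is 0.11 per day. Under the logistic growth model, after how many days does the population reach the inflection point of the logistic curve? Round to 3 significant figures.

Logistic growth is fastest at N = K/2 = 4315.
A = (K − N₀)/N₀ = 14.383. Set K/(1 + A·e^(−rt)) = K/2 → A·e^(−rt) = 1.
e^(−0.11t) = 1/14.383 = 0.0695253, so t = ln(14.383)/0.11 = 2.6661/0.11 = 24.237.

24.2 days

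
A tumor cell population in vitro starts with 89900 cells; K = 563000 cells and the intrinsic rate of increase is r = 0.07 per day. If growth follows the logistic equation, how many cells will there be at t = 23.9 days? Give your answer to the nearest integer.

A = (K − N₀)/N₀ = (563000 − 89900)/89900 = 5.2625.
N(t) = K/(1 + A·e^(−rt)) = 563000/(1 + 5.2625×e^(−0.07×23.9)).
e^(−1.673) = 0.18768; denominator = 1 + 5.2625×0.18768 = 1.9877.
N = 563000/1.9877 = 283244.

283244 cells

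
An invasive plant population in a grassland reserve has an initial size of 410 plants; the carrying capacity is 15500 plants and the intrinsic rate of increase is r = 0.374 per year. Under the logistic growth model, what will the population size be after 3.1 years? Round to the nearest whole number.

1236 plants

A = (K − N₀)/N₀ = (15500 − 410)/410 = 36.805.
N(t) = K/(1 + A·e^(−rt)) = 15500/(1 + 36.805×e^(−0.374×3.1)).
e^(−1.159) = 0.31367; denominator = 1 + 36.805×0.31367 = 12.545.
N = 15500/12.545 = 1235.58.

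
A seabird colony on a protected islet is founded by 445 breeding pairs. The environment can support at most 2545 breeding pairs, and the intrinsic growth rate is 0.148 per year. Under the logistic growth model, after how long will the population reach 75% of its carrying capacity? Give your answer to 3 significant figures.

A = (K − N₀)/N₀ = (2545 − 445)/445 = 4.7191.
Solve 2545/(1 + 4.7191·e^(−0.148t)) = 1908.75: 1 + 4.7191·e^(−0.148t) = 1.3333, so e^(−0.148t) = 0.0706349.
−0.148·t = ln(0.0706349) = -2.6502, so t = 2.6502/0.148 = 17.907.

17.9 years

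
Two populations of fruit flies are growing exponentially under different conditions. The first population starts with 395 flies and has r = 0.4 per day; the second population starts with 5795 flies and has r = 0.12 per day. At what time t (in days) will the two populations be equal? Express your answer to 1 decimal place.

9.6 days

Set 395·e^(0.4t) = 5795·e^(0.12t).
e^((0.4 − 0.12)t) = 5795/395 → e^(0.28·t) = 14.671.
0.28·t = ln(14.671) = 2.6859, so t = 2.6859/0.28 = 9.5924.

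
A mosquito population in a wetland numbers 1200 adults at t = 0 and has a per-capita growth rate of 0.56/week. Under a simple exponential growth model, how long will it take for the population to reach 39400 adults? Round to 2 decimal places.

6.23 weeks

Set N₀·e^(rt) = 39400: e^(0.56·t) = 39400/1200 = 32.833.
0.56·t = ln(32.833) = 3.4914, so t = 3.4914/0.56 = 6.2347.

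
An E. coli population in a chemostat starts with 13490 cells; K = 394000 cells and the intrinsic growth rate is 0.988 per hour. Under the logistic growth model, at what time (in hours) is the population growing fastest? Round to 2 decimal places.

3.38 hours

Logistic growth is fastest at N = K/2 = 197000.
A = (K − N₀)/N₀ = 28.207. Set K/(1 + A·e^(−rt)) = K/2 → A·e^(−rt) = 1.
e^(−0.988t) = 1/28.207 = 0.0354524, so t = ln(28.207)/0.988 = 3.3396/0.988 = 3.3801.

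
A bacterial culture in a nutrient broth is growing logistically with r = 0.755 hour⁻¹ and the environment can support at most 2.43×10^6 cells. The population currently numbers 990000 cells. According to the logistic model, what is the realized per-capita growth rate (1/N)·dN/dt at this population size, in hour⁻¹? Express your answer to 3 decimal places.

(1/N)·dN/dt = r(1 − N/K) = 0.755 × (1 − 990000/2.43×10^6).
= 0.755 × 0.59259 = 0.44741.

0.447 per hour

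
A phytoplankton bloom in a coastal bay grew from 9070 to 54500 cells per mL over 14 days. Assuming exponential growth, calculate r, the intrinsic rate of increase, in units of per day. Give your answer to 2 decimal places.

0.13 per day

From N(t) = N₀·e^(rt): e^(r·14) = 54500/9070 = 6.0088.
r·14 = ln(6.0088) = 1.7932, so r = 1.7932/14 = 0.12809.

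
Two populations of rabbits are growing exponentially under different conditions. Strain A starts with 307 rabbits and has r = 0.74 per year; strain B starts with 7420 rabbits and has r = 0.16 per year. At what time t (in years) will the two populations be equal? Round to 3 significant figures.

5.49 years

Set 307·e^(0.74t) = 7420·e^(0.16t).
e^((0.74 − 0.16)t) = 7420/307 → e^(0.58·t) = 24.169.
0.58·t = ln(24.169) = 3.1851, so t = 3.1851/0.58 = 5.4915.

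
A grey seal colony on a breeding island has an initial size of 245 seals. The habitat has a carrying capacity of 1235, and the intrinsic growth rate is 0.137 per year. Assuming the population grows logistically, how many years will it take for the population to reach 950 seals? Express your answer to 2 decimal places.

18.98 years

A = (K − N₀)/N₀ = (1235 − 245)/245 = 4.0408.
Solve 1235/(1 + 4.0408·e^(−0.137t)) = 950: 1 + 4.0408·e^(−0.137t) = 1.3, so e^(−0.137t) = 0.0742424.
−0.137·t = ln(0.0742424) = -2.6004, so t = 2.6004/0.137 = 18.981.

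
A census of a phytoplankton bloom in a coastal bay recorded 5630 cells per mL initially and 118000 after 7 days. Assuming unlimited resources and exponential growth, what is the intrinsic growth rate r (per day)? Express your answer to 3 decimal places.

From N(t) = N₀·e^(rt): e^(r·7) = 118000/5630 = 20.959.
r·7 = ln(20.959) = 3.0426, so r = 3.0426/7 = 0.43465.

0.435 per day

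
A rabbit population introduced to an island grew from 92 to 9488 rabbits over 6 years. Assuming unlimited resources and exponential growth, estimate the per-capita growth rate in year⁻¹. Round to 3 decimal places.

From N(t) = N₀·e^(rt): e^(r·6) = 9488/92 = 103.13.
r·6 = ln(103.13) = 4.636, so r = 4.636/6 = 0.77267.

0.773 per year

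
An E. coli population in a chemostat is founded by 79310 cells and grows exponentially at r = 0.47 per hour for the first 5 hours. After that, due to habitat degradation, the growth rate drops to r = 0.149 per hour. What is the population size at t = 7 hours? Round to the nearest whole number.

1120314 cells

Phase 1: N(5) = 79310·e^(0.47×5) = 79310·e^2.35 = 831611.
Phase 2 runs for 7 − 5 = 2 hours at r = 0.149.
N(7) = 831611·e^(0.149×2) = 831611·e^0.298 = 1.120314×10^6.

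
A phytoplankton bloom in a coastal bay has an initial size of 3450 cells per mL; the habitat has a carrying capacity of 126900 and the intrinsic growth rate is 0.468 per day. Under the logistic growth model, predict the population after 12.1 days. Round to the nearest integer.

A = (K − N₀)/N₀ = (126900 − 3450)/3450 = 35.783.
N(t) = K/(1 + A·e^(−rt)) = 126900/(1 + 35.783×e^(−0.468×12.1)).
e^(−5.663) = 0.0034728; denominator = 1 + 35.783×0.0034728 = 1.1243.
N = 126900/1.1243 = 112874.

112874 cells per mL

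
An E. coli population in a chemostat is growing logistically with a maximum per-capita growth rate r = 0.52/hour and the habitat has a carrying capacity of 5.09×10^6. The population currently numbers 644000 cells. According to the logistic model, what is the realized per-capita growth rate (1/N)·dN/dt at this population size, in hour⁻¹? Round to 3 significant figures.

(1/N)·dN/dt = r(1 − N/K) = 0.52 × (1 − 644000/5.09×10^6).
= 0.52 × 0.87348 = 0.45421.

0.454 per hour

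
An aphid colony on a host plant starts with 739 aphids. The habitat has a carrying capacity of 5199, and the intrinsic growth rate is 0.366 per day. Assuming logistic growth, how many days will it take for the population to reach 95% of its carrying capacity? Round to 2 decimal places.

A = (K − N₀)/N₀ = (5199 − 739)/739 = 6.0352.
Solve 5199/(1 + 6.0352·e^(−0.366t)) = 4939.05: 1 + 6.0352·e^(−0.366t) = 1.0526, so e^(−0.366t) = 0.00872079.
−0.366·t = ln(0.00872079) = -4.742, so t = 4.742/0.366 = 12.956.

12.96 days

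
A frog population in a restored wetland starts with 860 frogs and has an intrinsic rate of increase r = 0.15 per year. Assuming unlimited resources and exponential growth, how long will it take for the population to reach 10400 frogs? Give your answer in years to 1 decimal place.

Set N₀·e^(rt) = 10400: e^(0.15·t) = 10400/860 = 12.093.
0.15·t = ln(12.093) = 2.4926, so t = 2.4926/0.15 = 16.618.

16.6 years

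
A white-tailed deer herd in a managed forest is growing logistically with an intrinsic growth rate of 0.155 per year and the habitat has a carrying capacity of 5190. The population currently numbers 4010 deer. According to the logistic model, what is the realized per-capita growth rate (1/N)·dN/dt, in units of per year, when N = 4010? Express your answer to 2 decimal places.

(1/N)·dN/dt = r(1 − N/K) = 0.155 × (1 − 4010/5190).
= 0.155 × 0.22736 = 0.035241.

0.04 per year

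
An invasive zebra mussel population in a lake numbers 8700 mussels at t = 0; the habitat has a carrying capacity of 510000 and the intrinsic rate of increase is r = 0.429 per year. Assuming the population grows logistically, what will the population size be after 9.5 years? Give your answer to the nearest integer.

257756 mussels

A = (K − N₀)/N₀ = (510000 − 8700)/8700 = 57.621.
N(t) = K/(1 + A·e^(−rt)) = 510000/(1 + 57.621×e^(−0.429×9.5)).
e^(−4.075) = 0.016984; denominator = 1 + 57.621×0.016984 = 1.9786.
N = 510000/1.9786 = 257756.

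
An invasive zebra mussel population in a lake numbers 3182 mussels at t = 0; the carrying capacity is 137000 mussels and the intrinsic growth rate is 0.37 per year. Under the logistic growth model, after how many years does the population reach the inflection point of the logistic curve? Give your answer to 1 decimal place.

Logistic growth is fastest at N = K/2 = 68500.
A = (K − N₀)/N₀ = 42.055. Set K/(1 + A·e^(−rt)) = K/2 → A·e^(−rt) = 1.
e^(−0.37t) = 1/42.055 = 0.0237786, so t = ln(42.055)/0.37 = 3.739/0.37 = 10.105.

10.1 years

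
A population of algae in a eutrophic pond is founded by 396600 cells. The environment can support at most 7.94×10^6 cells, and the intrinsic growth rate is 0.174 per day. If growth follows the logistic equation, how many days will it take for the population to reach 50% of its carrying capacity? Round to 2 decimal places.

16.93 days

A = (K − N₀)/N₀ = (7.94×10^6 − 396600)/396600 = 19.02.
Solve 7.94×10^6/(1 + 19.02·e^(−0.174t)) = 3.97×10^6: 1 + 19.02·e^(−0.174t) = 2, so e^(−0.174t) = 0.0525758.
−0.174·t = ln(0.0525758) = -2.9455, so t = 2.9455/0.174 = 16.928.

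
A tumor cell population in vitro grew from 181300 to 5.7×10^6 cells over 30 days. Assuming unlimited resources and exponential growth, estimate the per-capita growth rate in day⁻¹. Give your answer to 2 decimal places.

From N(t) = N₀·e^(rt): e^(r·30) = 5.7×10^6/181300 = 31.44.
r·30 = ln(31.44) = 3.4481, so r = 3.4481/30 = 0.11494.

0.11 per day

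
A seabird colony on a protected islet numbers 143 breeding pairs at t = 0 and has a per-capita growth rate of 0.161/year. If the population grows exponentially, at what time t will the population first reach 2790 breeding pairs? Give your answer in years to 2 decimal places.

Set N₀·e^(rt) = 2790: e^(0.161·t) = 2790/143 = 19.51.
0.161·t = ln(19.51) = 2.971, so t = 2.971/0.161 = 18.453.

18.45 years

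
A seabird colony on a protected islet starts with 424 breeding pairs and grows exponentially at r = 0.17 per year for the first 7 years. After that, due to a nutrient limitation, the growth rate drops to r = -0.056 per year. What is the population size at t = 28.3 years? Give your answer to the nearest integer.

Phase 1: N(7) = 424·e^(0.17×7) = 424·e^1.19 = 1393.72.
Phase 2 runs for 28.3 − 7 = 21.3 years at r = -0.056.
N(28.3) = 1393.72·e^(-0.056×21.3) = 1393.72·e^-1.193 = 422.814.

423 breeding pairs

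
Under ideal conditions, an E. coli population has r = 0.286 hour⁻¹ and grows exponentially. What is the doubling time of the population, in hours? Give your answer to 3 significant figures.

2.42 hours

Doubling time t_d = ln(2)/r = 0.6931/0.286 = 2.4236.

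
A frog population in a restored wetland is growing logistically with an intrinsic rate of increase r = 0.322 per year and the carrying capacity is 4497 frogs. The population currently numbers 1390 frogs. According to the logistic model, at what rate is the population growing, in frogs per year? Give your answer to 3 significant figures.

dN/dt = rN(1 − N/K) = 0.322 × 1390 × (1 − 1390/4497).
1 − 1390/4497 = 0.69091; dN/dt = 0.322 × 1390 × 0.69091 = 309.24.

309 frogs per year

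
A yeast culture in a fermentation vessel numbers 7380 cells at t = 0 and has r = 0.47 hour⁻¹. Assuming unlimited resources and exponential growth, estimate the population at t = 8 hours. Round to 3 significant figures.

N(t) = N₀·e^(rt) = 7380 × e^(0.47×8) = 7380 × e^3.76.
e^3.76 ≈ 42.948, so N ≈ 7380 × 42.948 = 316959.

317000 cells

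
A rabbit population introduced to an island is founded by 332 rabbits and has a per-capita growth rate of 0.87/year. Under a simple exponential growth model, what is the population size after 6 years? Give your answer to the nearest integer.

61398 rabbits

N(t) = N₀·e^(rt) = 332 × e^(0.87×6) = 332 × e^5.22.
e^5.22 ≈ 184.93, so N ≈ 332 × 184.93 = 61398.1.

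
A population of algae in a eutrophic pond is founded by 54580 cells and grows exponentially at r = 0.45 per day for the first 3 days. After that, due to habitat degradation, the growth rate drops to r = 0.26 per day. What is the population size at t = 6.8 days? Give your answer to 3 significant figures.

Phase 1: N(3) = 54580·e^(0.45×3) = 54580·e^1.35 = 210538.
Phase 2 runs for 6.8 − 3 = 3.8 days at r = 0.26.
N(6.8) = 210538·e^(0.26×3.8) = 210538·e^0.988 = 565476.

565000 cells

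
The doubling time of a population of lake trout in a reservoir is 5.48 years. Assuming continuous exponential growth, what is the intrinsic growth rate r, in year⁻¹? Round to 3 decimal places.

r = ln(2)/t_d = 0.6931/5.48 = 0.12649.

0.126 per year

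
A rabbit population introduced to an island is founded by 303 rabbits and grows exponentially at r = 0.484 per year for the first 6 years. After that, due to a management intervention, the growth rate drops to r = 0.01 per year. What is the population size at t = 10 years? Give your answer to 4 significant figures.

Phase 1: N(6) = 303·e^(0.484×6) = 303·e^2.904 = 5528.84.
Phase 2 runs for 10 − 6 = 4 years at r = 0.01.
N(10) = 5528.84·e^(0.01×4) = 5528.84·e^0.04 = 5754.47.

5754 rabbits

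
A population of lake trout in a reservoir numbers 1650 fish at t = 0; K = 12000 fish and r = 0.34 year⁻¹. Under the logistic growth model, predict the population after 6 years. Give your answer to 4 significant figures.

A = (K − N₀)/N₀ = (12000 − 1650)/1650 = 6.2727.
N(t) = K/(1 + A·e^(−rt)) = 12000/(1 + 6.2727×e^(−0.34×6)).
e^(−2.04) = 0.13003; denominator = 1 + 6.2727×0.13003 = 1.8156.
N = 12000/1.8156 = 6609.26.

6609 fish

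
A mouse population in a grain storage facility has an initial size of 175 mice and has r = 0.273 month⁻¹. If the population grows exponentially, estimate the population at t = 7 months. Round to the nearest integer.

1183 mice

N(t) = N₀·e^(rt) = 175 × e^(0.273×7) = 175 × e^1.911.
e^1.911 ≈ 6.7598, so N ≈ 175 × 6.7598 = 1182.97.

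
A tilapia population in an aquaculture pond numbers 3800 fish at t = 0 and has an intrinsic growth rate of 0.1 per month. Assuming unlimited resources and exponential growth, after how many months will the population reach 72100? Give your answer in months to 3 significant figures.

29.4 months

Set N₀·e^(rt) = 72100: e^(0.1·t) = 72100/3800 = 18.974.
0.1·t = ln(18.974) = 2.9431, so t = 2.9431/0.1 = 29.431.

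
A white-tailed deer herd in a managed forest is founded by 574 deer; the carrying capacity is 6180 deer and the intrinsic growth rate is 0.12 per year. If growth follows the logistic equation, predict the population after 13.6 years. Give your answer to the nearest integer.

2124 deer

A = (K − N₀)/N₀ = (6180 − 574)/574 = 9.7666.
N(t) = K/(1 + A·e^(−rt)) = 6180/(1 + 9.7666×e^(−0.12×13.6)).
e^(−1.632) = 0.19554; denominator = 1 + 9.7666×0.19554 = 2.9097.
N = 6180/2.9097 = 2123.91.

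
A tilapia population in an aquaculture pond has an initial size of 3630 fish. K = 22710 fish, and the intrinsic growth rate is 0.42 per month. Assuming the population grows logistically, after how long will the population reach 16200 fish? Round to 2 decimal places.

A = (K − N₀)/N₀ = (22710 − 3630)/3630 = 5.2562.
Solve 22710/(1 + 5.2562·e^(−0.42t)) = 16200: 1 + 5.2562·e^(−0.42t) = 1.4019, so e^(−0.42t) = 0.0764529.
−0.42·t = ln(0.0764529) = -2.5711, so t = 2.5711/0.42 = 6.1216.

6.12 months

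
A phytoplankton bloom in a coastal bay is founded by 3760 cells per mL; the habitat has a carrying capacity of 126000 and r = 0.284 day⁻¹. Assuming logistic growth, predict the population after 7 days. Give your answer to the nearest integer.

23107 cells per mL

A = (K − N₀)/N₀ = (126000 − 3760)/3760 = 32.511.
N(t) = K/(1 + A·e^(−rt)) = 126000/(1 + 32.511×e^(−0.284×7)).
e^(−1.988) = 0.13697; denominator = 1 + 32.511×0.13697 = 5.453.
N = 126000/5.453 = 23106.7.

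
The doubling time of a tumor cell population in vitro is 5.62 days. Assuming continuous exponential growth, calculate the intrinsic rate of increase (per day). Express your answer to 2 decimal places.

0.12 per day

r = ln(2)/t_d = 0.6931/5.62 = 0.12334.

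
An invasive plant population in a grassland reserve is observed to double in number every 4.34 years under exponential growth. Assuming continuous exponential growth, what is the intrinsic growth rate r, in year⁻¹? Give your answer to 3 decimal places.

0.160 per year

r = ln(2)/t_d = 0.6931/4.34 = 0.15971.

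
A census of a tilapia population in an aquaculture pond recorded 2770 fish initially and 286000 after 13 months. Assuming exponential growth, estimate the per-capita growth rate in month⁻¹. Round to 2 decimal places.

From N(t) = N₀·e^(rt): e^(r·13) = 286000/2770 = 103.25.
r·13 = ln(103.25) = 4.6371, so r = 4.6371/13 = 0.3567.

0.36 per month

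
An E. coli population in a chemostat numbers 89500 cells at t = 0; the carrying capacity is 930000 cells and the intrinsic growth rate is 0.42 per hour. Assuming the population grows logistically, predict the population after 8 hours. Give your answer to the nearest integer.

A = (K − N₀)/N₀ = (930000 − 89500)/89500 = 9.3911.
N(t) = K/(1 + A·e^(−rt)) = 930000/(1 + 9.3911×e^(−0.42×8)).
e^(−3.36) = 0.034735; denominator = 1 + 9.3911×0.034735 = 1.3262.
N = 930000/1.3262 = 701251.

701251 cells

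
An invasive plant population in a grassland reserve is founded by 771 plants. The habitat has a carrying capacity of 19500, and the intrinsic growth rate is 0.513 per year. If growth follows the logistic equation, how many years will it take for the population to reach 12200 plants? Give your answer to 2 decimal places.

7.22 years

A = (K − N₀)/N₀ = (19500 − 771)/771 = 24.292.
Solve 19500/(1 + 24.292·e^(−0.513t)) = 12200: 1 + 24.292·e^(−0.513t) = 1.5984, so e^(−0.513t) = 0.0246322.
−0.513·t = ln(0.0246322) = -3.7037, so t = 3.7037/0.513 = 7.2197.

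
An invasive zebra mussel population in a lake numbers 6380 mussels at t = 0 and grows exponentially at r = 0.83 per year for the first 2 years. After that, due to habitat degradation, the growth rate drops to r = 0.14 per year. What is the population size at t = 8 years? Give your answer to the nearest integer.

77724 mussels

Phase 1: N(2) = 6380·e^(0.83×2) = 6380·e^1.66 = 33554.4.
Phase 2 runs for 8 − 2 = 6 years at r = 0.14.
N(8) = 33554.4·e^(0.14×6) = 33554.4·e^0.84 = 77724.3.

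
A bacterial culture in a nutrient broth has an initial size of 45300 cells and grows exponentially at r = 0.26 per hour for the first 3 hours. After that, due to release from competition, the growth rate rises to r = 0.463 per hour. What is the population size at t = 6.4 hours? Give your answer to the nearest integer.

Phase 1: N(3) = 45300·e^(0.26×3) = 45300·e^0.78 = 98820.7.
Phase 2 runs for 6.4 − 3 = 3.4 hours at r = 0.463.
N(6.4) = 98820.7·e^(0.463×3.4) = 98820.7·e^1.574 = 476995.

476995 cells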